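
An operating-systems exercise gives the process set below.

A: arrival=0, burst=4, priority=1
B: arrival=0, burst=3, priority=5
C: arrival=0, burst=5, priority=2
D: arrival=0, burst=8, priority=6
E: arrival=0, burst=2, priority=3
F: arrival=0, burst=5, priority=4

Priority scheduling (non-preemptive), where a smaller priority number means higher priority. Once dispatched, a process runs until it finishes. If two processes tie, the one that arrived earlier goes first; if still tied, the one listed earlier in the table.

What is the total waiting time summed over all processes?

59

Gantt: | A 0-4 | C 4-9 | E 9-11 | F 11-16 | B 16-19 | D 19-27 |
Completion: A=4  B=19  C=9  D=27  E=11  F=16
Turnaround (C−A): A=4  B=19  C=9  D=27  E=11  F=16
Waiting = turnaround − burst: A=0, B=16, C=4, D=19, E=9, F=11
Total waiting = 0 + 16 + 4 + 19 + 9 + 11 = 59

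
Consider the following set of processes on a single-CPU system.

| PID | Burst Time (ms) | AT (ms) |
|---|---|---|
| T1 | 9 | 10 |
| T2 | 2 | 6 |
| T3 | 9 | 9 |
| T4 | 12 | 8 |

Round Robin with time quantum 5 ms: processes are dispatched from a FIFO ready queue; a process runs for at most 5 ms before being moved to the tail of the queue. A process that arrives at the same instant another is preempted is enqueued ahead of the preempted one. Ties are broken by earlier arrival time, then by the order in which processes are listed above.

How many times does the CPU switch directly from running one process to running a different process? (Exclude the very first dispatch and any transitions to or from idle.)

7

Timeline: | idle 0-6 | T2 6-8 | T4 8-13 | T3 13-18 | T1 18-23 | T4 23-28 | T3 28-32 | T1 32-36 | T4 36-38 |
Completion: T1=36  T2=8  T3=32  T4=38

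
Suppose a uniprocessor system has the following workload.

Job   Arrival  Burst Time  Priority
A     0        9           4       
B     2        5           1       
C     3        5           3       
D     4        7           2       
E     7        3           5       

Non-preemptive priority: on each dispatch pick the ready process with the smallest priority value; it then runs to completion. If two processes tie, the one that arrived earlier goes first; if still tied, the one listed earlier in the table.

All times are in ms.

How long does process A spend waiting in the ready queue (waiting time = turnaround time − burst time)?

Timeline: | A 0-9 | B 9-14 | D 14-21 | C 21-26 | E 26-29 |
Completion: A=9  B=14  C=26  D=21  E=29
Waiting(A) = turnaround − burst = 9 − 9 = 0

0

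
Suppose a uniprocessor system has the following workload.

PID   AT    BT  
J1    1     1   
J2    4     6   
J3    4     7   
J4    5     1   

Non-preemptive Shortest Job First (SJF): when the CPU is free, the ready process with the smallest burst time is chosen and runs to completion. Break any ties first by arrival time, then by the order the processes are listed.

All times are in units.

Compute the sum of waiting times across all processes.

Timeline: | idle 0-1 | J1 1-2 | idle 2-4 | J2 4-10 | J4 10-11 | J3 11-18 |
Completion: J1=2  J2=10  J3=18  J4=11
Turnaround (C−A): J1=1  J2=6  J3=14  J4=6
Waiting = turnaround − burst: J1=0, J2=0, J3=7, J4=5
Total waiting = 0 + 0 + 7 + 5 = 12

12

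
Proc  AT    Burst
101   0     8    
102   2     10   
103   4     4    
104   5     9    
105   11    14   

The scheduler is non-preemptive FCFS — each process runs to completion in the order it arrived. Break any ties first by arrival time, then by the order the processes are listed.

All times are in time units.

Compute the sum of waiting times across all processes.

Timeline: | 101 0-8 | 102 8-18 | 103 18-22 | 104 22-31 | 105 31-45 |
Completion: 101=8  102=18  103=22  104=31  105=45
Turnaround (C−A): 101=8  102=16  103=18  104=26  105=34
Waiting = turnaround − burst: 101=0, 102=6, 103=14, 104=17, 105=20
Total waiting = 0 + 6 + 14 + 17 + 20 = 57

57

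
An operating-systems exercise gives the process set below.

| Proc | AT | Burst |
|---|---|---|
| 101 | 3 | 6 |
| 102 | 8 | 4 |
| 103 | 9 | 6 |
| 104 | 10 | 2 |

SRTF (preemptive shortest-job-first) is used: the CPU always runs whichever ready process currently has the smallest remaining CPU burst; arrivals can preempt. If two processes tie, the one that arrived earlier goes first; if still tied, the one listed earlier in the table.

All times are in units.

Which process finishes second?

104

Gantt: | idle 0-3 | 101 3-9 | 102 9-10 | 104 10-12 | 102 12-15 | 103 15-21 |
Completion: 101=9  102=15  103=21  104=12
Turnaround (C−A): 101=6  102=7  103=12  104=2
Finish order: 101 → 104 → 102 → 103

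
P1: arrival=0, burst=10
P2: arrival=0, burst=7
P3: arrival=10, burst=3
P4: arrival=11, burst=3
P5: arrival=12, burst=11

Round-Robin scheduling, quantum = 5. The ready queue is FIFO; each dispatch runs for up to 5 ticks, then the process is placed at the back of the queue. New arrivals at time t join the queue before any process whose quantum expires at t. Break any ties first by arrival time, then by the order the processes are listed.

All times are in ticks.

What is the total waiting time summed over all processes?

43

Schedule: | P1 0-5 | P2 5-10 | P1 10-15 | P3 15-18 | P2 18-20 | P4 20-23 | P5 23-34 |
Completion: P1=15  P2=20  P3=18  P4=23  P5=34
Waiting = turnaround − burst: P1=5, P2=13, P3=5, P4=9, P5=11
Total waiting = 5 + 13 + 5 + 9 + 11 = 43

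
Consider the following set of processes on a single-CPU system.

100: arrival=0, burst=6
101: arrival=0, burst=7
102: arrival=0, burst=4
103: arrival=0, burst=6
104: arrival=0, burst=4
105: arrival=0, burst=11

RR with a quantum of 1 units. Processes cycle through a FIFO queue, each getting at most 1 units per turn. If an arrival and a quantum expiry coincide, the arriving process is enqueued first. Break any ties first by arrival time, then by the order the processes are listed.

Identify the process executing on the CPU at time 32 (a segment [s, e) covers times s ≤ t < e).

101

Gantt: | 100 0-1 | 101 1-2 | 102 2-3 | 103 3-4 | 104 4-5 | 105 5-6 | 100 6-7 | 101 7-8 | 102 8-9 | 103 9-10 | 104 10-11 | 105 11-12 | 100 12-13 | 101 13-14 | 102 14-15 | 103 15-16 | 104 16-17 | 105 17-18 | 100 18-19 | 101 19-20 | 102 20-21 | 103 21-22 | 104 22-23 | 105 23-24 | 100 24-25 | 101 25-26 | 103 26-27 | 105 27-28 | 100 28-29 | 101 29-30 | 103 30-31 | 105 31-32 | 101 32-33 | 105 33-38 |
Completion: 100=29  101=33  102=21  103=31  104=23  105=38
Turnaround (C−A): 100=29  101=33  102=21  103=31  104=23  105=38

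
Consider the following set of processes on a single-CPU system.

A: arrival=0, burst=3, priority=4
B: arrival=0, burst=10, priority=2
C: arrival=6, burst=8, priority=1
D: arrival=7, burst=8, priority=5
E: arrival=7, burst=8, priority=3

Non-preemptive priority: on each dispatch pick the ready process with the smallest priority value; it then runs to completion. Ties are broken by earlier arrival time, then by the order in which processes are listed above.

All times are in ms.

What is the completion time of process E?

26

Schedule: | B 0-10 | C 10-18 | E 18-26 | A 26-29 | D 29-37 |
Completion: A=29  B=10  C=18  D=37  E=26
Turnaround (C−A): A=29  B=10  C=12  D=30  E=19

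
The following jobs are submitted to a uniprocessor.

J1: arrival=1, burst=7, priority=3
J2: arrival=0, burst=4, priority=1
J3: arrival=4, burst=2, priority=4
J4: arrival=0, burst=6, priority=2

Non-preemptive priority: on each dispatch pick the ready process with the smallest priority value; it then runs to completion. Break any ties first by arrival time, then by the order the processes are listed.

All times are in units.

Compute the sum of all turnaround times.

45

Gantt: | J2 0-4 | J4 4-10 | J1 10-17 | J3 17-19 |
Completion: J1=17  J2=4  J3=19  J4=10
Turnaround (C−A): J1=16  J2=4  J3=15  J4=10
Turnaround = completion − arrival: J1=16, J2=4, J3=15, J4=10
Total turnaround = 16 + 4 + 15 + 10 = 45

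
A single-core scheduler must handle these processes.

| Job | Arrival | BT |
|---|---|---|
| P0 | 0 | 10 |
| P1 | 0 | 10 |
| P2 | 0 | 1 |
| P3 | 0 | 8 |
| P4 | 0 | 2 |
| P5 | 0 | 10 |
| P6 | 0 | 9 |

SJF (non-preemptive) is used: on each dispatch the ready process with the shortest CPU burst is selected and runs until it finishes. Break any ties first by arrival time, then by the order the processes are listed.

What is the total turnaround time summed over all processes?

Schedule: | P2 0-1 | P4 1-3 | P3 3-11 | P6 11-20 | P0 20-30 | P1 30-40 | P5 40-50 |
Completion: P0=30  P1=40  P2=1  P3=11  P4=3  P5=50  P6=20
Turnaround = completion − arrival: P0=30, P1=40, P2=1, P3=11, P4=3, P5=50, P6=20
Total turnaround = 30 + 40 + 1 + 11 + 3 + 50 + 20 = 155

155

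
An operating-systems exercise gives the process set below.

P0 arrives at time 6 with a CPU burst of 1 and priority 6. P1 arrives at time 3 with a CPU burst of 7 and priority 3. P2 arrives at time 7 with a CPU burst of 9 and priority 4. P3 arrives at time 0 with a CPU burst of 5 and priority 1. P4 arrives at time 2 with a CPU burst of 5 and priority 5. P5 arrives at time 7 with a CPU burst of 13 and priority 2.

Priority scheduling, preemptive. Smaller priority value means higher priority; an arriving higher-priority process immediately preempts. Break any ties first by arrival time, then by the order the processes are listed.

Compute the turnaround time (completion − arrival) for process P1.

Schedule: | P3 0-5 | P1 5-7 | P5 7-20 | P1 20-25 | P2 25-34 | P4 34-39 | P0 39-40 |
Completion: P0=40  P1=25  P2=34  P3=5  P4=39  P5=20
Turnaround (C−A): P0=34  P1=22  P2=27  P3=5  P4=37  P5=13
Turnaround(P1) = completion − arrival = 25 − 3 = 22

22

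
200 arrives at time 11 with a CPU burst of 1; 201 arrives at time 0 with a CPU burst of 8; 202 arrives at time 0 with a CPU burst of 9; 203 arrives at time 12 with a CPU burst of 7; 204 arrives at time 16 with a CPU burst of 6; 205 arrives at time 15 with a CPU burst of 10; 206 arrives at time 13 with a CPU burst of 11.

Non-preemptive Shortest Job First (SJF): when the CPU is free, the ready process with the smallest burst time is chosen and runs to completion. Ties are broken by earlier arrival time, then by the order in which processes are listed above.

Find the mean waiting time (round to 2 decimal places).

Gantt: | 201 0-8 | 202 8-17 | 200 17-18 | 204 18-24 | 203 24-31 | 205 31-41 | 206 41-52 |
Completion: 200=18  201=8  202=17  203=31  204=24  205=41  206=52
Turnaround (C−A): 200=7  201=8  202=17  203=19  204=8  205=26  206=39
Waiting times: 200=6, 201=0, 202=8, 203=12, 204=2, 205=16, 206=28
Average waiting = (6+0+8+12+2+16+28) / 7 = 72/7 = 10.29

10.29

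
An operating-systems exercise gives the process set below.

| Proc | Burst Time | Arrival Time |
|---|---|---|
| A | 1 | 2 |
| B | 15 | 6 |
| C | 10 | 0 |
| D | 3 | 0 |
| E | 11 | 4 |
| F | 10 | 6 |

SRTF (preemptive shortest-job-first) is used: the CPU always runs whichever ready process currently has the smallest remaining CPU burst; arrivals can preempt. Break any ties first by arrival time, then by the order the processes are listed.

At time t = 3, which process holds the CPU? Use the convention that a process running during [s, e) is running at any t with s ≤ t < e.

Schedule: | D 0-3 | A 3-4 | C 4-14 | F 14-24 | E 24-35 | B 35-50 |
Completion: A=4  B=50  C=14  D=3  E=35  F=24
Turnaround (C−A): A=2  B=44  C=14  D=3  E=31  F=18

A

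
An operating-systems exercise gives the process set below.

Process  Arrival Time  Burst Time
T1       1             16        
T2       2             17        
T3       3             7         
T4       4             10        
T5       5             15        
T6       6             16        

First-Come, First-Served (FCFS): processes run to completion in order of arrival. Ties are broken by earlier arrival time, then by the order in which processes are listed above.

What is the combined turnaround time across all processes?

Schedule: | idle 0-1 | T1 1-17 | T2 17-34 | T3 34-41 | T4 41-51 | T5 51-66 | T6 66-82 |
Completion: T1=17  T2=34  T3=41  T4=51  T5=66  T6=82
Turnaround (C−A): T1=16  T2=32  T3=38  T4=47  T5=61  T6=76
Turnaround = completion − arrival: T1=16, T2=32, T3=38, T4=47, T5=61, T6=76
Total turnaround = 16 + 32 + 38 + 47 + 61 + 76 = 270

270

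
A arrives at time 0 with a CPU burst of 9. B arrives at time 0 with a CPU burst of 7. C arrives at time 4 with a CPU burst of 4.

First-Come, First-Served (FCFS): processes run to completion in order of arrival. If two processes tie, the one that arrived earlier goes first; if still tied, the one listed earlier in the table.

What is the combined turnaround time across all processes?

Gantt: | A 0-9 | B 9-16 | C 16-20 |
Completion: A=9  B=16  C=20
Turnaround = completion − arrival: A=9, B=16, C=16
Total turnaround = 9 + 16 + 16 = 41

41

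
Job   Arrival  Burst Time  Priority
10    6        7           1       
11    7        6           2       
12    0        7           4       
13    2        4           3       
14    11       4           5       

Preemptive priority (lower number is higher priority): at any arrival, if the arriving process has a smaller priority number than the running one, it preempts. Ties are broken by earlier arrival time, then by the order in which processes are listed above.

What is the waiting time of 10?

Gantt: | 12 0-2 | 13 2-6 | 10 6-13 | 11 13-19 | 12 19-24 | 14 24-28 |
Completion: 10=13  11=19  12=24  13=6  14=28
Turnaround (C−A): 10=7  11=12  12=24  13=4  14=17
Waiting(10) = turnaround − burst = 7 − 7 = 0

0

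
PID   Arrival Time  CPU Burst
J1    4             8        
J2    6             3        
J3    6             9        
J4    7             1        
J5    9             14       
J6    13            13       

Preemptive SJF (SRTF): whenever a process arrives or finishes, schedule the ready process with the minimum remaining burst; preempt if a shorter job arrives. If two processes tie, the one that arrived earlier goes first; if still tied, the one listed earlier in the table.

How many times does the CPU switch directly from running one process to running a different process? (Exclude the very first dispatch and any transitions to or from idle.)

7

Timeline: | idle 0-4 | J1 4-6 | J2 6-7 | J4 7-8 | J2 8-10 | J1 10-16 | J3 16-25 | J6 25-38 | J5 38-52 |
Completion: J1=16  J2=10  J3=25  J4=8  J5=52  J6=38
Turnaround (C−A): J1=12  J2=4  J3=19  J4=1  J5=43  J6=25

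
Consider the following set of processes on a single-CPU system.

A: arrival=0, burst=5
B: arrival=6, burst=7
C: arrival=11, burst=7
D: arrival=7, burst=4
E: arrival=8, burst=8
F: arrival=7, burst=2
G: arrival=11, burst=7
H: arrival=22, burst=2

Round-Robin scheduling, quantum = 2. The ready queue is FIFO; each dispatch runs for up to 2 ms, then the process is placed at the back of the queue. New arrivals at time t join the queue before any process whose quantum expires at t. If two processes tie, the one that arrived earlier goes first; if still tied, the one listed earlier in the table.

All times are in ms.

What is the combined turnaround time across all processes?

154

Schedule: | A 0-5 | idle 5-6 | B 6-8 | D 8-10 | F 10-12 | E 12-14 | B 14-16 | D 16-18 | C 18-20 | G 20-22 | E 22-24 | B 24-26 | C 26-28 | H 28-30 | G 30-32 | E 32-34 | B 34-35 | C 35-37 | G 37-39 | E 39-41 | C 41-42 | G 42-43 |
Completion: A=5  B=35  C=42  D=18  E=41  F=12  G=43  H=30
Turnaround = completion − arrival: A=5, B=29, C=31, D=11, E=33, F=5, G=32, H=8
Total turnaround = 5 + 29 + 31 + 11 + 33 + 5 + 32 + 8 = 154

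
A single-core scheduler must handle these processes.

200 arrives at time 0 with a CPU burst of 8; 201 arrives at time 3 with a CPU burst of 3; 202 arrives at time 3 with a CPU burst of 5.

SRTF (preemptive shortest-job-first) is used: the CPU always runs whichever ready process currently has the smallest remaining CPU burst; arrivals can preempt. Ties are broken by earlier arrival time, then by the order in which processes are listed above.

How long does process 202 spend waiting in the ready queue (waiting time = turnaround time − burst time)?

8

Schedule: | 200 0-3 | 201 3-6 | 200 6-11 | 202 11-16 |
Completion: 200=11  201=6  202=16
Waiting(202) = turnaround − burst = 13 − 5 = 8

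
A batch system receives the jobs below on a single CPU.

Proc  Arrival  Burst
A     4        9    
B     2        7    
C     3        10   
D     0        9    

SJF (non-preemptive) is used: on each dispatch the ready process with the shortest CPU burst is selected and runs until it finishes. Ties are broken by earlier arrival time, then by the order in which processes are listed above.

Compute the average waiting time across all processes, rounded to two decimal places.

10.25

Timeline: | D 0-9 | B 9-16 | A 16-25 | C 25-35 |
Completion: A=25  B=16  C=35  D=9
Turnaround (C−A): A=21  B=14  C=32  D=9
Waiting times: A=12, B=7, C=22, D=0
Average waiting = (12+7+22+0) / 4 = 41/4 = 10.25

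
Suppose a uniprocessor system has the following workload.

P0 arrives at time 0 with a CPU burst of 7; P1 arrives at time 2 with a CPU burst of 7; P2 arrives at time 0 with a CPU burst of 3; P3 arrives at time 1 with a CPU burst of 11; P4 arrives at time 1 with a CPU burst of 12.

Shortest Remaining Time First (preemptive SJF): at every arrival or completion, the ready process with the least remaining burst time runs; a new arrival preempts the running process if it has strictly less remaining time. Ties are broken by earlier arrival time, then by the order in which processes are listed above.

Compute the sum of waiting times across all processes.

Timeline: | P2 0-3 | P0 3-10 | P1 10-17 | P3 17-28 | P4 28-40 |
Completion: P0=10  P1=17  P2=3  P3=28  P4=40
Turnaround (C−A): P0=10  P1=15  P2=3  P3=27  P4=39
Waiting = turnaround − burst: P0=3, P1=8, P2=0, P3=16, P4=27
Total waiting = 3 + 8 + 0 + 16 + 27 = 54

54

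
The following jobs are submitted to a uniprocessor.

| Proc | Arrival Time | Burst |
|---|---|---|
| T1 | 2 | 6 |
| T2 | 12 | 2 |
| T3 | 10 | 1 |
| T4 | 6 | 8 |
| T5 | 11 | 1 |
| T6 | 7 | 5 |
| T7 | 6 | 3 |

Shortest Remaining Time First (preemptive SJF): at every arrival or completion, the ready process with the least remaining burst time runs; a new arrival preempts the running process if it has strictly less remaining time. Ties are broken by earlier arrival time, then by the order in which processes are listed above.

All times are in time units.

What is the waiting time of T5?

Schedule: | idle 0-2 | T1 2-8 | T7 8-11 | T3 11-12 | T5 12-13 | T2 13-15 | T6 15-20 | T4 20-28 |
Completion: T1=8  T2=15  T3=12  T4=28  T5=13  T6=20  T7=11
Turnaround (C−A): T1=6  T2=3  T3=2  T4=22  T5=2  T6=13  T7=5
Waiting(T5) = turnaround − burst = 2 − 1 = 1

1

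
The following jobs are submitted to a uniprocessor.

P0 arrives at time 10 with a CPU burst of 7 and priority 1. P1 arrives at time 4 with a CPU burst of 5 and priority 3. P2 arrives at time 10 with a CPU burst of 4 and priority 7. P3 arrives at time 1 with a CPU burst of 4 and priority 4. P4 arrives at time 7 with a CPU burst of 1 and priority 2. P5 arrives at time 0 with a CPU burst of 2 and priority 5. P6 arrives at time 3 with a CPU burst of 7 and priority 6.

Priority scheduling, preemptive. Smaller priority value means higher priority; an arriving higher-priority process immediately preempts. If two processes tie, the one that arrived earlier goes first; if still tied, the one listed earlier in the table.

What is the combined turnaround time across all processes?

Timeline: | P5 0-1 | P3 1-4 | P1 4-7 | P4 7-8 | P1 8-10 | P0 10-17 | P3 17-18 | P5 18-19 | P6 19-26 | P2 26-30 |
Completion: P0=17  P1=10  P2=30  P3=18  P4=8  P5=19  P6=26
Turnaround (C−A): P0=7  P1=6  P2=20  P3=17  P4=1  P5=19  P6=23
Turnaround = completion − arrival: P0=7, P1=6, P2=20, P3=17, P4=1, P5=19, P6=23
Total turnaround = 7 + 6 + 20 + 17 + 1 + 19 + 23 = 93

93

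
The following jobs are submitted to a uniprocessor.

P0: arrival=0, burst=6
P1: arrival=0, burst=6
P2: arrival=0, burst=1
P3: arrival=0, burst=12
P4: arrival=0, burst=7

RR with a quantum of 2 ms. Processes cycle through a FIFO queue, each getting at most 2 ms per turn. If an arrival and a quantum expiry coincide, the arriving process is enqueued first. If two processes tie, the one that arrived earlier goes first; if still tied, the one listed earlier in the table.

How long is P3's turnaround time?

32

Gantt: | P0 0-2 | P1 2-4 | P2 4-5 | P3 5-7 | P4 7-9 | P0 9-11 | P1 11-13 | P3 13-15 | P4 15-17 | P0 17-19 | P1 19-21 | P3 21-23 | P4 23-25 | P3 25-27 | P4 27-28 | P3 28-32 |
Completion: P0=19  P1=21  P2=5  P3=32  P4=28
Turnaround(P3) = completion − arrival = 32 − 0 = 32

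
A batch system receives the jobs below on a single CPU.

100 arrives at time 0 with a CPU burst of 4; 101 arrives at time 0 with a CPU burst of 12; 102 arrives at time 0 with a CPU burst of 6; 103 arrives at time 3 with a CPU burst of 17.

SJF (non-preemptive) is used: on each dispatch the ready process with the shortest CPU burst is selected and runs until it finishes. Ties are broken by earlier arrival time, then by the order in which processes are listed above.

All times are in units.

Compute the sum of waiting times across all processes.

33

Timeline: | 100 0-4 | 102 4-10 | 101 10-22 | 103 22-39 |
Completion: 100=4  101=22  102=10  103=39
Turnaround (C−A): 100=4  101=22  102=10  103=36
Waiting = turnaround − burst: 100=0, 101=10, 102=4, 103=19
Total waiting = 0 + 10 + 4 + 19 = 33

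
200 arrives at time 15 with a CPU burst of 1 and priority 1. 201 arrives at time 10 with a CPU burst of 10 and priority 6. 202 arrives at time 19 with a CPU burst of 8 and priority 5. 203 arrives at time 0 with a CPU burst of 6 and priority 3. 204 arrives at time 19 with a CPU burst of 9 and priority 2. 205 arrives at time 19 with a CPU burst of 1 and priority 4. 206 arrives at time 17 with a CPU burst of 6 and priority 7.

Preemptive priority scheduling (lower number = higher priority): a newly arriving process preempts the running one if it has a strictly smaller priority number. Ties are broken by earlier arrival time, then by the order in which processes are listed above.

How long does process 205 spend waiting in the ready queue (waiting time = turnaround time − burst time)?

Timeline: | 203 0-6 | idle 6-10 | 201 10-15 | 200 15-16 | 201 16-19 | 204 19-28 | 205 28-29 | 202 29-37 | 201 37-39 | 206 39-45 |
Completion: 200=16  201=39  202=37  203=6  204=28  205=29  206=45
Turnaround (C−A): 200=1  201=29  202=18  203=6  204=9  205=10  206=28
Waiting(205) = turnaround − burst = 10 − 1 = 9

9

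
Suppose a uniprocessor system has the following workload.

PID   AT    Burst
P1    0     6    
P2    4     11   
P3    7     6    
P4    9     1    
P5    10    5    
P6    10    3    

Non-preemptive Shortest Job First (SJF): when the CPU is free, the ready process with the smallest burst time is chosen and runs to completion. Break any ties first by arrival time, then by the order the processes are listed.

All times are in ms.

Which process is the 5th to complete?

Timeline: | P1 0-6 | P2 6-17 | P4 17-18 | P6 18-21 | P5 21-26 | P3 26-32 |
Completion: P1=6  P2=17  P3=32  P4=18  P5=26  P6=21
Turnaround (C−A): P1=6  P2=13  P3=25  P4=9  P5=16  P6=11
Finish order: P1 → P2 → P4 → P6 → P5 → P3

P5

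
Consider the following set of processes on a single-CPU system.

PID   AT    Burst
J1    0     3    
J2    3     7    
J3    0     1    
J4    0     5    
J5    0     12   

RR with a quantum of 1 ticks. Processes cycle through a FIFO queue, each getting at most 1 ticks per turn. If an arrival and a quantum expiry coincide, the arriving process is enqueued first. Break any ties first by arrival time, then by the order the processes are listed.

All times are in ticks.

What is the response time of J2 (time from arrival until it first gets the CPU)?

Timeline: | J1 0-1 | J3 1-2 | J4 2-3 | J5 3-4 | J1 4-5 | J2 5-6 | J4 6-7 | J5 7-8 | J1 8-9 | J2 9-10 | J4 10-11 | J5 11-12 | J2 12-13 | J4 13-14 | J5 14-15 | J2 15-16 | J4 16-17 | J5 17-18 | J2 18-19 | J5 19-20 | J2 20-21 | J5 21-22 | J2 22-23 | J5 23-28 |
Completion: J1=9  J2=23  J3=2  J4=17  J5=28
Turnaround (C−A): J1=9  J2=20  J3=2  J4=17  J5=28
Response(J2) = first start − arrival = 5 − 3 = 2

2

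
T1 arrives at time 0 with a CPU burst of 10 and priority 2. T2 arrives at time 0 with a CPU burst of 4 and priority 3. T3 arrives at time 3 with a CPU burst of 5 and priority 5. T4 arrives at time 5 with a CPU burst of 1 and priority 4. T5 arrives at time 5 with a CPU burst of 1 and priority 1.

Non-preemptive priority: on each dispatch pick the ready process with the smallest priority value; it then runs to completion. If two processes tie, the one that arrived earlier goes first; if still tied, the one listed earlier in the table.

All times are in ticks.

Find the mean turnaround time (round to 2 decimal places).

12.00

Timeline: | T1 0-10 | T5 10-11 | T2 11-15 | T4 15-16 | T3 16-21 |
Completion: T1=10  T2=15  T3=21  T4=16  T5=11
Turnaround (C−A): T1=10  T2=15  T3=18  T4=11  T5=6
Turnaround times: T1=10, T2=15, T3=18, T4=11, T5=6
Average turnaround = (10+15+18+11+6) / 5 = 60/5 = 12.00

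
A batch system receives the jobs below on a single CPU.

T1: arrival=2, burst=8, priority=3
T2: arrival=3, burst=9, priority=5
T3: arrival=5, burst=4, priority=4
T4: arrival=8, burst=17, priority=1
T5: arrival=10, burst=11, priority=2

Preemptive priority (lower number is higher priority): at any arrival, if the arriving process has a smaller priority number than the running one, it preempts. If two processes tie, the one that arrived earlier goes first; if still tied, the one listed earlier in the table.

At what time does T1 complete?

Gantt: | idle 0-2 | T1 2-8 | T4 8-25 | T5 25-36 | T1 36-38 | T3 38-42 | T2 42-51 |
Completion: T1=38  T2=51  T3=42  T4=25  T5=36

38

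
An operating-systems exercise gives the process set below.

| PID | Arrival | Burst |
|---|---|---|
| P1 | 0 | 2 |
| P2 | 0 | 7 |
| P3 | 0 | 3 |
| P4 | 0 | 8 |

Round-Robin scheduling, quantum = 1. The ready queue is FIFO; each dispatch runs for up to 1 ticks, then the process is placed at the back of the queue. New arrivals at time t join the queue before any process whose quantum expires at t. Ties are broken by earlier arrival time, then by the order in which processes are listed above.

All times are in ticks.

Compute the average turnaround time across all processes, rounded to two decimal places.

Gantt: | P1 0-1 | P2 1-2 | P3 2-3 | P4 3-4 | P1 4-5 | P2 5-6 | P3 6-7 | P4 7-8 | P2 8-9 | P3 9-10 | P4 10-11 | P2 11-12 | P4 12-13 | P2 13-14 | P4 14-15 | P2 15-16 | P4 16-17 | P2 17-18 | P4 18-20 |
Completion: P1=5  P2=18  P3=10  P4=20
Turnaround times: P1=5, P2=18, P3=10, P4=20
Average turnaround = (5+18+10+20) / 4 = 53/4 = 13.25

13.25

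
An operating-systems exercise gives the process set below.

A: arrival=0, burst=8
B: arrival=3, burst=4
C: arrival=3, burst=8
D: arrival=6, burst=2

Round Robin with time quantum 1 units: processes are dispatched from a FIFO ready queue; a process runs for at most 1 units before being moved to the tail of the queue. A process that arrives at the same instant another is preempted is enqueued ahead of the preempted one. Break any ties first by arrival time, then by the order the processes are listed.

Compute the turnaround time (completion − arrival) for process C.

19

Timeline: | A 0-3 | B 3-4 | C 4-5 | A 5-6 | B 6-7 | C 7-8 | D 8-9 | A 9-10 | B 10-11 | C 11-12 | D 12-13 | A 13-14 | B 14-15 | C 15-16 | A 16-17 | C 17-18 | A 18-19 | C 19-22 |
Completion: A=19  B=15  C=22  D=13
Turnaround (C−A): A=19  B=12  C=19  D=7
Turnaround(C) = completion − arrival = 22 − 3 = 19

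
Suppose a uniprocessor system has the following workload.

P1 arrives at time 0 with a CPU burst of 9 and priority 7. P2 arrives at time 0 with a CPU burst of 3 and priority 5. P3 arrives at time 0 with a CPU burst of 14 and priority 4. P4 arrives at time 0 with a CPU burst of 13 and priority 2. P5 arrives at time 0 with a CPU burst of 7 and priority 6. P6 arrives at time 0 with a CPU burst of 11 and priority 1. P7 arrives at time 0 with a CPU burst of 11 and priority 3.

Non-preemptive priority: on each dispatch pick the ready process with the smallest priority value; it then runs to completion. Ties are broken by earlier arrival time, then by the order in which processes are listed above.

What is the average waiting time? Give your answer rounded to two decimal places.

Gantt: | P6 0-11 | P4 11-24 | P7 24-35 | P3 35-49 | P2 49-52 | P5 52-59 | P1 59-68 |
Completion: P1=68  P2=52  P3=49  P4=24  P5=59  P6=11  P7=35
Turnaround (C−A): P1=68  P2=52  P3=49  P4=24  P5=59  P6=11  P7=35
Waiting times: P1=59, P2=49, P3=35, P4=11, P5=52, P6=0, P7=24
Average waiting = (59+49+35+11+52+0+24) / 7 = 230/7 = 32.86

32.86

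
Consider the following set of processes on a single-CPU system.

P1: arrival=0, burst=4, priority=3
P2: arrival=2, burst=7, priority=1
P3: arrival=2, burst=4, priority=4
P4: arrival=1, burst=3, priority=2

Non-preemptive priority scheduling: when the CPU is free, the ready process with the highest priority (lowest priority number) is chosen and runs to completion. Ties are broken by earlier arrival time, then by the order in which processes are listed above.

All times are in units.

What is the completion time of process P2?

Timeline: | P1 0-4 | P2 4-11 | P4 11-14 | P3 14-18 |
Completion: P1=4  P2=11  P3=18  P4=14

11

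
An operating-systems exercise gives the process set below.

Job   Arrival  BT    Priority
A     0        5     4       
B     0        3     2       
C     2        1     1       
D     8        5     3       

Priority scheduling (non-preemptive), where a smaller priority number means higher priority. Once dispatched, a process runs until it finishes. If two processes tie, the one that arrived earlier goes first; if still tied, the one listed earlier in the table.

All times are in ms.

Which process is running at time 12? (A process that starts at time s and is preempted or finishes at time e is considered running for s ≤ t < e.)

D

Schedule: | B 0-3 | C 3-4 | A 4-9 | D 9-14 |
Completion: A=9  B=3  C=4  D=14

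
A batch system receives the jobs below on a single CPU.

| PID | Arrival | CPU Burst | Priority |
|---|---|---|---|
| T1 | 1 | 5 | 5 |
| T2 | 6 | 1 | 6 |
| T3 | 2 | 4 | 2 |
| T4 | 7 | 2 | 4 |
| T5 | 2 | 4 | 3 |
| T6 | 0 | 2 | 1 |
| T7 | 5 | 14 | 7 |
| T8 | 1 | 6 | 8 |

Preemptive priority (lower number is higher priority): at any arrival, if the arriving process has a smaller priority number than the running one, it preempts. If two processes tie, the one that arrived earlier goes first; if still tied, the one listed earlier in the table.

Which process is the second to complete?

T3

Schedule: | T6 0-2 | T3 2-6 | T5 6-10 | T4 10-12 | T1 12-17 | T2 17-18 | T7 18-32 | T8 32-38 |
Completion: T1=17  T2=18  T3=6  T4=12  T5=10  T6=2  T7=32  T8=38
Finish order: T6 → T3 → T5 → T4 → T1 → T2 → T7 → T8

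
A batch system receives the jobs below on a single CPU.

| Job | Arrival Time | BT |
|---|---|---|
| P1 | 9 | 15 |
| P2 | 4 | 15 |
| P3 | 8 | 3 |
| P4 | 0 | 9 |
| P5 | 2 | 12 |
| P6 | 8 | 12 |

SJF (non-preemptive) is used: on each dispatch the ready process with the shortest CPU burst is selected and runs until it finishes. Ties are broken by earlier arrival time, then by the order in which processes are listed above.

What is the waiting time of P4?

0

Timeline: | P4 0-9 | P3 9-12 | P5 12-24 | P6 24-36 | P2 36-51 | P1 51-66 |
Completion: P1=66  P2=51  P3=12  P4=9  P5=24  P6=36
Waiting(P4) = turnaround − burst = 9 − 9 = 0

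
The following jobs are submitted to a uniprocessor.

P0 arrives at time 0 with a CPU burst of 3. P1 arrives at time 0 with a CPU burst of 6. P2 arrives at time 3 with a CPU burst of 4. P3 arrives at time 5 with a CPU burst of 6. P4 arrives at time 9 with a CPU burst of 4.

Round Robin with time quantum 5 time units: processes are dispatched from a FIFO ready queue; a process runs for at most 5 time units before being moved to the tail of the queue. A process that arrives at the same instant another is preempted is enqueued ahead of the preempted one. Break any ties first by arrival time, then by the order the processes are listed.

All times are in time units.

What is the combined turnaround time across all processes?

Schedule: | P0 0-3 | P1 3-8 | P2 8-12 | P3 12-17 | P1 17-18 | P4 18-22 | P3 22-23 |
Completion: P0=3  P1=18  P2=12  P3=23  P4=22
Turnaround = completion − arrival: P0=3, P1=18, P2=9, P3=18, P4=13
Total turnaround = 3 + 18 + 9 + 18 + 13 = 61

61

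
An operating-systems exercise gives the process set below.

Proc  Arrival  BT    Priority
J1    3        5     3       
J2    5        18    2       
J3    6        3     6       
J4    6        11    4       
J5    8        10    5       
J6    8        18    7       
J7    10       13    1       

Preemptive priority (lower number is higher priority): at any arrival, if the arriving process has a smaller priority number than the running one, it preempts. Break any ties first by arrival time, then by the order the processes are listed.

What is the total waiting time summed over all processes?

Timeline: | idle 0-3 | J1 3-5 | J2 5-10 | J7 10-23 | J2 23-36 | J1 36-39 | J4 39-50 | J5 50-60 | J3 60-63 | J6 63-81 |
Completion: J1=39  J2=36  J3=63  J4=50  J5=60  J6=81  J7=23
Turnaround (C−A): J1=36  J2=31  J3=57  J4=44  J5=52  J6=73  J7=13
Waiting = turnaround − burst: J1=31, J2=13, J3=54, J4=33, J5=42, J6=55, J7=0
Total waiting = 31 + 13 + 54 + 33 + 42 + 55 + 0 = 228

228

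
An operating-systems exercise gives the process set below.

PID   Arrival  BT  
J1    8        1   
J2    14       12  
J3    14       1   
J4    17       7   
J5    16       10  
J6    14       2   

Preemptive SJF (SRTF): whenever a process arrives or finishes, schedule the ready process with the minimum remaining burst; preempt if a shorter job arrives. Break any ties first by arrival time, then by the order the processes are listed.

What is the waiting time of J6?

1

Gantt: | idle 0-8 | J1 8-9 | idle 9-14 | J3 14-15 | J6 15-17 | J4 17-24 | J5 24-34 | J2 34-46 |
Completion: J1=9  J2=46  J3=15  J4=24  J5=34  J6=17
Turnaround (C−A): J1=1  J2=32  J3=1  J4=7  J5=18  J6=3
Waiting(J6) = turnaround − burst = 3 − 2 = 1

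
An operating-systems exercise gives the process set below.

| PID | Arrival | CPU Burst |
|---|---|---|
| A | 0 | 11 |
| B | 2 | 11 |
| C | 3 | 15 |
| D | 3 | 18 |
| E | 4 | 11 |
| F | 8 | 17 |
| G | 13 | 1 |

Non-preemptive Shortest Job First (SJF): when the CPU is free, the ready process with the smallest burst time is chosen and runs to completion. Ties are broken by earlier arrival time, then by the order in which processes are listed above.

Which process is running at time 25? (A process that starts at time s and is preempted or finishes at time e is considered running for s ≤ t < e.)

E

Timeline: | A 0-11 | B 11-22 | G 22-23 | E 23-34 | C 34-49 | F 49-66 | D 66-84 |
Completion: A=11  B=22  C=49  D=84  E=34  F=66  G=23
Turnaround (C−A): A=11  B=20  C=46  D=81  E=30  F=58  G=10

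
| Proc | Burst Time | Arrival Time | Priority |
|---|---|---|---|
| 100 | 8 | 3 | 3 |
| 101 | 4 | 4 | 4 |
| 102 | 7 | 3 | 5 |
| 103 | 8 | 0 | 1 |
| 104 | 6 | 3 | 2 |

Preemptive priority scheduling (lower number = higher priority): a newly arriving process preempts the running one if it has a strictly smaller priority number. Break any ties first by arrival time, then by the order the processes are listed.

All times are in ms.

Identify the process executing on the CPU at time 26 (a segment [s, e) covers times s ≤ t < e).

102

Schedule: | 103 0-8 | 104 8-14 | 100 14-22 | 101 22-26 | 102 26-33 |
Completion: 100=22  101=26  102=33  103=8  104=14
Turnaround (C−A): 100=19  101=22  102=30  103=8  104=11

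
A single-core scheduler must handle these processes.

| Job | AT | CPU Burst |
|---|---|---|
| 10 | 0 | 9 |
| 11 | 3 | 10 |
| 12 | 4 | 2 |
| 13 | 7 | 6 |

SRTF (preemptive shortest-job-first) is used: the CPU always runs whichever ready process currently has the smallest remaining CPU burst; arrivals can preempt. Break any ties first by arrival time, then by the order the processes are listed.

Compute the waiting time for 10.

2

Schedule: | 10 0-4 | 12 4-6 | 10 6-11 | 13 11-17 | 11 17-27 |
Completion: 10=11  11=27  12=6  13=17
Waiting(10) = turnaround − burst = 11 − 9 = 2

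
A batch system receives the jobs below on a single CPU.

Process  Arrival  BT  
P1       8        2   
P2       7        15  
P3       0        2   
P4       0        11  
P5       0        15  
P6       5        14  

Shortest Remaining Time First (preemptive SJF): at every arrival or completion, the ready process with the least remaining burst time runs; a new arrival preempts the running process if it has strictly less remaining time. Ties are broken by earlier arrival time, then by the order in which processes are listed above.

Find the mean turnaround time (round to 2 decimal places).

Timeline: | P3 0-2 | P4 2-8 | P1 8-10 | P4 10-15 | P6 15-29 | P5 29-44 | P2 44-59 |
Completion: P1=10  P2=59  P3=2  P4=15  P5=44  P6=29
Turnaround (C−A): P1=2  P2=52  P3=2  P4=15  P5=44  P6=24
Turnaround times: P1=2, P2=52, P3=2, P4=15, P5=44, P6=24
Average turnaround = (2+52+2+15+44+24) / 6 = 139/6 = 23.17

23.17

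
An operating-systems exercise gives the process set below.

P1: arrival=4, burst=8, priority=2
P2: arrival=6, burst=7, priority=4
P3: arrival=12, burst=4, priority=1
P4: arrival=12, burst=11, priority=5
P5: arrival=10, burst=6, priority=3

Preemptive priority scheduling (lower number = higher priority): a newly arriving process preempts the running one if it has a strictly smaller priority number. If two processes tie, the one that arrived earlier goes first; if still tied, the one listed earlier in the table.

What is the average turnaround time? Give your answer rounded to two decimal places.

15.00

Gantt: | idle 0-4 | P1 4-12 | P3 12-16 | P5 16-22 | P2 22-29 | P4 29-40 |
Completion: P1=12  P2=29  P3=16  P4=40  P5=22
Turnaround times: P1=8, P2=23, P3=4, P4=28, P5=12
Average turnaround = (8+23+4+28+12) / 5 = 75/5 = 15.00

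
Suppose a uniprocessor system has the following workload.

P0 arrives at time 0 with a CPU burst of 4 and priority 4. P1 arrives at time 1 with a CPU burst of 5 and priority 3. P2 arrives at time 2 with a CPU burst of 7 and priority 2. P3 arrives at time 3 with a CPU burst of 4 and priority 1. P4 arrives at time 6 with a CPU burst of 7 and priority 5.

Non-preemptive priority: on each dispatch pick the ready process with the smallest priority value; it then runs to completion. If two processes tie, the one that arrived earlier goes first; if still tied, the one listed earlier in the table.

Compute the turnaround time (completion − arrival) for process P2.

Gantt: | P0 0-4 | P3 4-8 | P2 8-15 | P1 15-20 | P4 20-27 |
Completion: P0=4  P1=20  P2=15  P3=8  P4=27
Turnaround(P2) = completion − arrival = 15 − 2 = 13

13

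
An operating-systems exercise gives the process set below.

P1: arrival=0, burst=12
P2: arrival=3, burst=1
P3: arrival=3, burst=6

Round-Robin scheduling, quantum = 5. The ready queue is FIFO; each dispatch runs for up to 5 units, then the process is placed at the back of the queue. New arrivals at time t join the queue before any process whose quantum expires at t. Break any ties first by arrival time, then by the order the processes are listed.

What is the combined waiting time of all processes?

17

Schedule: | P1 0-5 | P2 5-6 | P3 6-11 | P1 11-16 | P3 16-17 | P1 17-19 |
Completion: P1=19  P2=6  P3=17
Turnaround (C−A): P1=19  P2=3  P3=14
Waiting = turnaround − burst: P1=7, P2=2, P3=8
Total waiting = 7 + 2 + 8 = 17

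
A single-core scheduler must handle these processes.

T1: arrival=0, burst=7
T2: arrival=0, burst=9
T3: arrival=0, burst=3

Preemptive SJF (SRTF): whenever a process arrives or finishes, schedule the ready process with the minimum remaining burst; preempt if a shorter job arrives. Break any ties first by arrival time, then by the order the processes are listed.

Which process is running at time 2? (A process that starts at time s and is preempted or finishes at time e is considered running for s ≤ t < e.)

Gantt: | T3 0-3 | T1 3-10 | T2 10-19 |
Completion: T1=10  T2=19  T3=3
Turnaround (C−A): T1=10  T2=19  T3=3

T3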